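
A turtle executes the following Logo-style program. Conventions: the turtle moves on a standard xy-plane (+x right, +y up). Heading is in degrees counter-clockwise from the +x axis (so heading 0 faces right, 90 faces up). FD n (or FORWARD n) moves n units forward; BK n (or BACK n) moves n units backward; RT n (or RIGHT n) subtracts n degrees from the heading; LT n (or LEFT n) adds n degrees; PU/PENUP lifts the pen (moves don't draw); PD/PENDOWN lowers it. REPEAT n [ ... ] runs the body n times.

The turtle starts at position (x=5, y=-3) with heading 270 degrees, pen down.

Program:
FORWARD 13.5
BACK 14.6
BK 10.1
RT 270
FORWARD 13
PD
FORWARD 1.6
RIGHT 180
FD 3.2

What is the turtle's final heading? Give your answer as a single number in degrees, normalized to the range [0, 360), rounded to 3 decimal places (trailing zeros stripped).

Answer: 180

Derivation:
Executing turtle program step by step:
Start: pos=(5,-3), heading=270, pen down
FD 13.5: (5,-3) -> (5,-16.5) [heading=270, draw]
BK 14.6: (5,-16.5) -> (5,-1.9) [heading=270, draw]
BK 10.1: (5,-1.9) -> (5,8.2) [heading=270, draw]
RT 270: heading 270 -> 0
FD 13: (5,8.2) -> (18,8.2) [heading=0, draw]
PD: pen down
FD 1.6: (18,8.2) -> (19.6,8.2) [heading=0, draw]
RT 180: heading 0 -> 180
FD 3.2: (19.6,8.2) -> (16.4,8.2) [heading=180, draw]
Final: pos=(16.4,8.2), heading=180, 6 segment(s) drawn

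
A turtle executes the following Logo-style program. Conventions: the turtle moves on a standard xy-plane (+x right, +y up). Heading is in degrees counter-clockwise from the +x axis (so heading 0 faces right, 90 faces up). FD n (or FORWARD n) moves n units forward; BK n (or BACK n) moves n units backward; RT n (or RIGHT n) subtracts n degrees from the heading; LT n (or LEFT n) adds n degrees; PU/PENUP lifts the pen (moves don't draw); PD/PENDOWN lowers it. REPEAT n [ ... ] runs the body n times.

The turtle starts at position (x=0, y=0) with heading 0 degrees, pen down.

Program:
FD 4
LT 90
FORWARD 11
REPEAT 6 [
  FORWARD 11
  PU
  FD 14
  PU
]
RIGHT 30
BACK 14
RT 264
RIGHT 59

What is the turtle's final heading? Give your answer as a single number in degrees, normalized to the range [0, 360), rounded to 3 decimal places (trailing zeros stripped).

Executing turtle program step by step:
Start: pos=(0,0), heading=0, pen down
FD 4: (0,0) -> (4,0) [heading=0, draw]
LT 90: heading 0 -> 90
FD 11: (4,0) -> (4,11) [heading=90, draw]
REPEAT 6 [
  -- iteration 1/6 --
  FD 11: (4,11) -> (4,22) [heading=90, draw]
  PU: pen up
  FD 14: (4,22) -> (4,36) [heading=90, move]
  PU: pen up
  -- iteration 2/6 --
  FD 11: (4,36) -> (4,47) [heading=90, move]
  PU: pen up
  FD 14: (4,47) -> (4,61) [heading=90, move]
  PU: pen up
  -- iteration 3/6 --
  FD 11: (4,61) -> (4,72) [heading=90, move]
  PU: pen up
  FD 14: (4,72) -> (4,86) [heading=90, move]
  PU: pen up
  -- iteration 4/6 --
  FD 11: (4,86) -> (4,97) [heading=90, move]
  PU: pen up
  FD 14: (4,97) -> (4,111) [heading=90, move]
  PU: pen up
  -- iteration 5/6 --
  FD 11: (4,111) -> (4,122) [heading=90, move]
  PU: pen up
  FD 14: (4,122) -> (4,136) [heading=90, move]
  PU: pen up
  -- iteration 6/6 --
  FD 11: (4,136) -> (4,147) [heading=90, move]
  PU: pen up
  FD 14: (4,147) -> (4,161) [heading=90, move]
  PU: pen up
]
RT 30: heading 90 -> 60
BK 14: (4,161) -> (-3,148.876) [heading=60, move]
RT 264: heading 60 -> 156
RT 59: heading 156 -> 97
Final: pos=(-3,148.876), heading=97, 3 segment(s) drawn

Answer: 97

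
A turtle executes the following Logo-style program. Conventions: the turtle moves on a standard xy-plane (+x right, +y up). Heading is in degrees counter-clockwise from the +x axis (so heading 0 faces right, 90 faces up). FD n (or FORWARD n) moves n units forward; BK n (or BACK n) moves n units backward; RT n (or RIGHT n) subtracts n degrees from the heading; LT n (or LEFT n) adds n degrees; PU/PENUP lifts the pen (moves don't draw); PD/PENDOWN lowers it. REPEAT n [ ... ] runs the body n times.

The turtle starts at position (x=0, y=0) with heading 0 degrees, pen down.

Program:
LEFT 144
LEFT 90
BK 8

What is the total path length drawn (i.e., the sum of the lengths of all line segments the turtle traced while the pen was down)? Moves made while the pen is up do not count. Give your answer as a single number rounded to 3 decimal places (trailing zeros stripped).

Answer: 8

Derivation:
Executing turtle program step by step:
Start: pos=(0,0), heading=0, pen down
LT 144: heading 0 -> 144
LT 90: heading 144 -> 234
BK 8: (0,0) -> (4.702,6.472) [heading=234, draw]
Final: pos=(4.702,6.472), heading=234, 1 segment(s) drawn

Segment lengths:
  seg 1: (0,0) -> (4.702,6.472), length = 8
Total = 8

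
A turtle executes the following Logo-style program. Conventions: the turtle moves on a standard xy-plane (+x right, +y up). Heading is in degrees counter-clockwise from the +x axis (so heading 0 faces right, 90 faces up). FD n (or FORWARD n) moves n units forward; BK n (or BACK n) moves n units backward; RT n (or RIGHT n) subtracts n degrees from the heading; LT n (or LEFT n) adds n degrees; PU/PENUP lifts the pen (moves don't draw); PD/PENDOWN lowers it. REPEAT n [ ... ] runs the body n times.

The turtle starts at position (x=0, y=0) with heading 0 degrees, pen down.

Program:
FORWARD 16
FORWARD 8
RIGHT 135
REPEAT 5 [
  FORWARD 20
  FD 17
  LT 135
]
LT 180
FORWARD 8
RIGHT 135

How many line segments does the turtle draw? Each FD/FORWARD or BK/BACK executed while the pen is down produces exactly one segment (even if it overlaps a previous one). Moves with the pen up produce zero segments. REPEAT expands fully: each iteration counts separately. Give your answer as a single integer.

Answer: 13

Derivation:
Executing turtle program step by step:
Start: pos=(0,0), heading=0, pen down
FD 16: (0,0) -> (16,0) [heading=0, draw]
FD 8: (16,0) -> (24,0) [heading=0, draw]
RT 135: heading 0 -> 225
REPEAT 5 [
  -- iteration 1/5 --
  FD 20: (24,0) -> (9.858,-14.142) [heading=225, draw]
  FD 17: (9.858,-14.142) -> (-2.163,-26.163) [heading=225, draw]
  LT 135: heading 225 -> 0
  -- iteration 2/5 --
  FD 20: (-2.163,-26.163) -> (17.837,-26.163) [heading=0, draw]
  FD 17: (17.837,-26.163) -> (34.837,-26.163) [heading=0, draw]
  LT 135: heading 0 -> 135
  -- iteration 3/5 --
  FD 20: (34.837,-26.163) -> (20.695,-12.021) [heading=135, draw]
  FD 17: (20.695,-12.021) -> (8.674,0) [heading=135, draw]
  LT 135: heading 135 -> 270
  -- iteration 4/5 --
  FD 20: (8.674,0) -> (8.674,-20) [heading=270, draw]
  FD 17: (8.674,-20) -> (8.674,-37) [heading=270, draw]
  LT 135: heading 270 -> 45
  -- iteration 5/5 --
  FD 20: (8.674,-37) -> (22.816,-22.858) [heading=45, draw]
  FD 17: (22.816,-22.858) -> (34.837,-10.837) [heading=45, draw]
  LT 135: heading 45 -> 180
]
LT 180: heading 180 -> 0
FD 8: (34.837,-10.837) -> (42.837,-10.837) [heading=0, draw]
RT 135: heading 0 -> 225
Final: pos=(42.837,-10.837), heading=225, 13 segment(s) drawn
Segments drawn: 13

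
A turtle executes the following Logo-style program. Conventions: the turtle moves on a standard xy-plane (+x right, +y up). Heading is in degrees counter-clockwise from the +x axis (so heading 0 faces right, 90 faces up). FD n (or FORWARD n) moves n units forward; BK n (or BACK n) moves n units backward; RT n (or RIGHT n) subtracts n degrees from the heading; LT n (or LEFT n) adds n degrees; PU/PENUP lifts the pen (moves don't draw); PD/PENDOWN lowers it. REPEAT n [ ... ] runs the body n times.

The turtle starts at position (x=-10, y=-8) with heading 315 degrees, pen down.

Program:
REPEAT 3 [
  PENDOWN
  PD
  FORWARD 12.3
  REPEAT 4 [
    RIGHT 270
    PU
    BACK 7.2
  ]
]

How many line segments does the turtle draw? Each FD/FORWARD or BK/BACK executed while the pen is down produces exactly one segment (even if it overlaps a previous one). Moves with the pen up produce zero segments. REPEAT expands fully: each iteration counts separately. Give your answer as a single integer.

Answer: 3

Derivation:
Executing turtle program step by step:
Start: pos=(-10,-8), heading=315, pen down
REPEAT 3 [
  -- iteration 1/3 --
  PD: pen down
  PD: pen down
  FD 12.3: (-10,-8) -> (-1.303,-16.697) [heading=315, draw]
  REPEAT 4 [
    -- iteration 1/4 --
    RT 270: heading 315 -> 45
    PU: pen up
    BK 7.2: (-1.303,-16.697) -> (-6.394,-21.789) [heading=45, move]
    -- iteration 2/4 --
    RT 270: heading 45 -> 135
    PU: pen up
    BK 7.2: (-6.394,-21.789) -> (-1.303,-26.88) [heading=135, move]
    -- iteration 3/4 --
    RT 270: heading 135 -> 225
    PU: pen up
    BK 7.2: (-1.303,-26.88) -> (3.789,-21.789) [heading=225, move]
    -- iteration 4/4 --
    RT 270: heading 225 -> 315
    PU: pen up
    BK 7.2: (3.789,-21.789) -> (-1.303,-16.697) [heading=315, move]
  ]
  -- iteration 2/3 --
  PD: pen down
  PD: pen down
  FD 12.3: (-1.303,-16.697) -> (7.395,-25.395) [heading=315, draw]
  REPEAT 4 [
    -- iteration 1/4 --
    RT 270: heading 315 -> 45
    PU: pen up
    BK 7.2: (7.395,-25.395) -> (2.304,-30.486) [heading=45, move]
    -- iteration 2/4 --
    RT 270: heading 45 -> 135
    PU: pen up
    BK 7.2: (2.304,-30.486) -> (7.395,-35.577) [heading=135, move]
    -- iteration 3/4 --
    RT 270: heading 135 -> 225
    PU: pen up
    BK 7.2: (7.395,-35.577) -> (12.486,-30.486) [heading=225, move]
    -- iteration 4/4 --
    RT 270: heading 225 -> 315
    PU: pen up
    BK 7.2: (12.486,-30.486) -> (7.395,-25.395) [heading=315, move]
  ]
  -- iteration 3/3 --
  PD: pen down
  PD: pen down
  FD 12.3: (7.395,-25.395) -> (16.092,-34.092) [heading=315, draw]
  REPEAT 4 [
    -- iteration 1/4 --
    RT 270: heading 315 -> 45
    PU: pen up
    BK 7.2: (16.092,-34.092) -> (11.001,-39.183) [heading=45, move]
    -- iteration 2/4 --
    RT 270: heading 45 -> 135
    PU: pen up
    BK 7.2: (11.001,-39.183) -> (16.092,-44.275) [heading=135, move]
    -- iteration 3/4 --
    RT 270: heading 135 -> 225
    PU: pen up
    BK 7.2: (16.092,-44.275) -> (21.183,-39.183) [heading=225, move]
    -- iteration 4/4 --
    RT 270: heading 225 -> 315
    PU: pen up
    BK 7.2: (21.183,-39.183) -> (16.092,-34.092) [heading=315, move]
  ]
]
Final: pos=(16.092,-34.092), heading=315, 3 segment(s) drawn
Segments drawn: 3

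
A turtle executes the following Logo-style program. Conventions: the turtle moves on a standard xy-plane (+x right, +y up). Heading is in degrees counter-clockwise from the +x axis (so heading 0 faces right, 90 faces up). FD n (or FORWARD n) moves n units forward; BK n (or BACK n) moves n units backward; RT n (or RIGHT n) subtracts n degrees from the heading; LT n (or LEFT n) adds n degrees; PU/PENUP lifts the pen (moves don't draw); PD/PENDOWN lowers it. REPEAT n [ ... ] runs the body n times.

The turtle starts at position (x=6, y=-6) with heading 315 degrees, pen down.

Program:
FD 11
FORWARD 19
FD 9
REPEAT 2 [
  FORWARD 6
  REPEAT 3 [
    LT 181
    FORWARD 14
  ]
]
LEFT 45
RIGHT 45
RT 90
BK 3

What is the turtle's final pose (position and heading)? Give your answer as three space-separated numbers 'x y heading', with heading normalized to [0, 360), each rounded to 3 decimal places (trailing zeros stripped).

Answer: 35.734 -30.925 231

Derivation:
Executing turtle program step by step:
Start: pos=(6,-6), heading=315, pen down
FD 11: (6,-6) -> (13.778,-13.778) [heading=315, draw]
FD 19: (13.778,-13.778) -> (27.213,-27.213) [heading=315, draw]
FD 9: (27.213,-27.213) -> (33.577,-33.577) [heading=315, draw]
REPEAT 2 [
  -- iteration 1/2 --
  FD 6: (33.577,-33.577) -> (37.82,-37.82) [heading=315, draw]
  REPEAT 3 [
    -- iteration 1/3 --
    LT 181: heading 315 -> 136
    FD 14: (37.82,-37.82) -> (27.749,-28.095) [heading=136, draw]
    -- iteration 2/3 --
    LT 181: heading 136 -> 317
    FD 14: (27.749,-28.095) -> (37.988,-37.643) [heading=317, draw]
    -- iteration 3/3 --
    LT 181: heading 317 -> 138
    FD 14: (37.988,-37.643) -> (27.584,-28.275) [heading=138, draw]
  ]
  -- iteration 2/2 --
  FD 6: (27.584,-28.275) -> (23.125,-24.26) [heading=138, draw]
  REPEAT 3 [
    -- iteration 1/3 --
    LT 181: heading 138 -> 319
    FD 14: (23.125,-24.26) -> (33.691,-33.445) [heading=319, draw]
    -- iteration 2/3 --
    LT 181: heading 319 -> 140
    FD 14: (33.691,-33.445) -> (22.966,-24.446) [heading=140, draw]
    -- iteration 3/3 --
    LT 181: heading 140 -> 321
    FD 14: (22.966,-24.446) -> (33.846,-33.256) [heading=321, draw]
  ]
]
LT 45: heading 321 -> 6
RT 45: heading 6 -> 321
RT 90: heading 321 -> 231
BK 3: (33.846,-33.256) -> (35.734,-30.925) [heading=231, draw]
Final: pos=(35.734,-30.925), heading=231, 12 segment(s) drawn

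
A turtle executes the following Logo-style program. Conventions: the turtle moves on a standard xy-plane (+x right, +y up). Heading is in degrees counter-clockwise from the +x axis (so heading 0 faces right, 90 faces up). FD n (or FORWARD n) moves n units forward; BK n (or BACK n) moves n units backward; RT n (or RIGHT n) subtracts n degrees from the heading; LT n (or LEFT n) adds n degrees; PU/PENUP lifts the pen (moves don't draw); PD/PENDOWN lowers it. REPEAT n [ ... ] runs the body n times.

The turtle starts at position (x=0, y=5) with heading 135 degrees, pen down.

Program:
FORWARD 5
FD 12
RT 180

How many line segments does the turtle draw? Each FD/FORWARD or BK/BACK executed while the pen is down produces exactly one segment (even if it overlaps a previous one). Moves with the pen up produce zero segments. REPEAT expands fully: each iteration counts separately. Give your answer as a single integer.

Answer: 2

Derivation:
Executing turtle program step by step:
Start: pos=(0,5), heading=135, pen down
FD 5: (0,5) -> (-3.536,8.536) [heading=135, draw]
FD 12: (-3.536,8.536) -> (-12.021,17.021) [heading=135, draw]
RT 180: heading 135 -> 315
Final: pos=(-12.021,17.021), heading=315, 2 segment(s) drawn
Segments drawn: 2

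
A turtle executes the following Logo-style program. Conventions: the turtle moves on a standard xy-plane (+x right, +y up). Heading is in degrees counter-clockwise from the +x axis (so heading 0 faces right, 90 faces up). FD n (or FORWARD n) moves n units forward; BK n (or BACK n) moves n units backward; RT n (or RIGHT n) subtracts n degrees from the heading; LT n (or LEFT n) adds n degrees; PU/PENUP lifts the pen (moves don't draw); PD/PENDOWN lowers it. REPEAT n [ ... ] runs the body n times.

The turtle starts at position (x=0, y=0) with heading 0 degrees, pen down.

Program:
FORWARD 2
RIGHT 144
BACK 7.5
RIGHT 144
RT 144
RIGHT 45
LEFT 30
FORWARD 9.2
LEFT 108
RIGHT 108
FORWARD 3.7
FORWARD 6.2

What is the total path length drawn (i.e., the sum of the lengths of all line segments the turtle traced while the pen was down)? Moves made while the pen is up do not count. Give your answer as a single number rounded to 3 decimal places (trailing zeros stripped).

Answer: 28.6

Derivation:
Executing turtle program step by step:
Start: pos=(0,0), heading=0, pen down
FD 2: (0,0) -> (2,0) [heading=0, draw]
RT 144: heading 0 -> 216
BK 7.5: (2,0) -> (8.068,4.408) [heading=216, draw]
RT 144: heading 216 -> 72
RT 144: heading 72 -> 288
RT 45: heading 288 -> 243
LT 30: heading 243 -> 273
FD 9.2: (8.068,4.408) -> (8.549,-4.779) [heading=273, draw]
LT 108: heading 273 -> 21
RT 108: heading 21 -> 273
FD 3.7: (8.549,-4.779) -> (8.743,-8.474) [heading=273, draw]
FD 6.2: (8.743,-8.474) -> (9.067,-14.665) [heading=273, draw]
Final: pos=(9.067,-14.665), heading=273, 5 segment(s) drawn

Segment lengths:
  seg 1: (0,0) -> (2,0), length = 2
  seg 2: (2,0) -> (8.068,4.408), length = 7.5
  seg 3: (8.068,4.408) -> (8.549,-4.779), length = 9.2
  seg 4: (8.549,-4.779) -> (8.743,-8.474), length = 3.7
  seg 5: (8.743,-8.474) -> (9.067,-14.665), length = 6.2
Total = 28.6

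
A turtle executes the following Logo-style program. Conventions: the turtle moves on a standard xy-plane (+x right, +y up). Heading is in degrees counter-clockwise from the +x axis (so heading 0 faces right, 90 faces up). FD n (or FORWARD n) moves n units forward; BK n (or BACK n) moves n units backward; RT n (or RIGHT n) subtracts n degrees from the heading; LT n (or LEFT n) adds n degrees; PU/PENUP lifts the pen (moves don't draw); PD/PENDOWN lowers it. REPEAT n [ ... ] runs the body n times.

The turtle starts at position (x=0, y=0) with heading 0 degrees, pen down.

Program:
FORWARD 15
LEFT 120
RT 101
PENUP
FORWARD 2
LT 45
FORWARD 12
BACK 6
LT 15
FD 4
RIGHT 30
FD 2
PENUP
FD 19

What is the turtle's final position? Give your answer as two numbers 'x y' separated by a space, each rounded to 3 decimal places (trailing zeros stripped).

Answer: 34.062 25.819

Derivation:
Executing turtle program step by step:
Start: pos=(0,0), heading=0, pen down
FD 15: (0,0) -> (15,0) [heading=0, draw]
LT 120: heading 0 -> 120
RT 101: heading 120 -> 19
PU: pen up
FD 2: (15,0) -> (16.891,0.651) [heading=19, move]
LT 45: heading 19 -> 64
FD 12: (16.891,0.651) -> (22.151,11.437) [heading=64, move]
BK 6: (22.151,11.437) -> (19.521,6.044) [heading=64, move]
LT 15: heading 64 -> 79
FD 4: (19.521,6.044) -> (20.285,9.97) [heading=79, move]
RT 30: heading 79 -> 49
FD 2: (20.285,9.97) -> (21.597,11.48) [heading=49, move]
PU: pen up
FD 19: (21.597,11.48) -> (34.062,25.819) [heading=49, move]
Final: pos=(34.062,25.819), heading=49, 1 segment(s) drawn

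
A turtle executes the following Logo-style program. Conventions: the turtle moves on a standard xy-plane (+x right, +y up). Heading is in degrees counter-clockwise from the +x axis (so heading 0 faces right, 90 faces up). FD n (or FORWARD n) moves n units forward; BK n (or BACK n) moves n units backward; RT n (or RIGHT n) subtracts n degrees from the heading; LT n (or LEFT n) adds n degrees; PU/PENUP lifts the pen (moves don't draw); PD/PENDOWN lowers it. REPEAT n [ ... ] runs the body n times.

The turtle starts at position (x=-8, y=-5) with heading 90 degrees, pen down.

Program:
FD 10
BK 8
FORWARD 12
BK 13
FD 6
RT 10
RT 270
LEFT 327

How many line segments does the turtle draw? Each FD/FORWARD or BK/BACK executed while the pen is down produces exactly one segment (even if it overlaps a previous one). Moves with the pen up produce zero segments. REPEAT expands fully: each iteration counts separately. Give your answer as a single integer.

Executing turtle program step by step:
Start: pos=(-8,-5), heading=90, pen down
FD 10: (-8,-5) -> (-8,5) [heading=90, draw]
BK 8: (-8,5) -> (-8,-3) [heading=90, draw]
FD 12: (-8,-3) -> (-8,9) [heading=90, draw]
BK 13: (-8,9) -> (-8,-4) [heading=90, draw]
FD 6: (-8,-4) -> (-8,2) [heading=90, draw]
RT 10: heading 90 -> 80
RT 270: heading 80 -> 170
LT 327: heading 170 -> 137
Final: pos=(-8,2), heading=137, 5 segment(s) drawn
Segments drawn: 5

Answer: 5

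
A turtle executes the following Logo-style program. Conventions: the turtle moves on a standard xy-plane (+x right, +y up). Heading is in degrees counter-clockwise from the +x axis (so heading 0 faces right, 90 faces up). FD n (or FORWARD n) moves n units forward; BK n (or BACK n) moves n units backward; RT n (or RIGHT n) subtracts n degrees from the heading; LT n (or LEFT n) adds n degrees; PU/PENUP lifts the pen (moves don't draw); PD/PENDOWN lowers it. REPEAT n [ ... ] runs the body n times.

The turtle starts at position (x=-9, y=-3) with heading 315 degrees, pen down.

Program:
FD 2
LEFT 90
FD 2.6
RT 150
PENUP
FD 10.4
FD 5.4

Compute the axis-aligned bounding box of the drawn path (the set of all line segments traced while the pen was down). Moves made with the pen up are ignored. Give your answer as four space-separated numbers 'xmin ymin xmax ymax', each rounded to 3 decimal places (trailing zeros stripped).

Answer: -9 -4.414 -5.747 -2.576

Derivation:
Executing turtle program step by step:
Start: pos=(-9,-3), heading=315, pen down
FD 2: (-9,-3) -> (-7.586,-4.414) [heading=315, draw]
LT 90: heading 315 -> 45
FD 2.6: (-7.586,-4.414) -> (-5.747,-2.576) [heading=45, draw]
RT 150: heading 45 -> 255
PU: pen up
FD 10.4: (-5.747,-2.576) -> (-8.439,-12.621) [heading=255, move]
FD 5.4: (-8.439,-12.621) -> (-9.837,-17.837) [heading=255, move]
Final: pos=(-9.837,-17.837), heading=255, 2 segment(s) drawn

Segment endpoints: x in {-9, -7.586, -5.747}, y in {-4.414, -3, -2.576}
xmin=-9, ymin=-4.414, xmax=-5.747, ymax=-2.576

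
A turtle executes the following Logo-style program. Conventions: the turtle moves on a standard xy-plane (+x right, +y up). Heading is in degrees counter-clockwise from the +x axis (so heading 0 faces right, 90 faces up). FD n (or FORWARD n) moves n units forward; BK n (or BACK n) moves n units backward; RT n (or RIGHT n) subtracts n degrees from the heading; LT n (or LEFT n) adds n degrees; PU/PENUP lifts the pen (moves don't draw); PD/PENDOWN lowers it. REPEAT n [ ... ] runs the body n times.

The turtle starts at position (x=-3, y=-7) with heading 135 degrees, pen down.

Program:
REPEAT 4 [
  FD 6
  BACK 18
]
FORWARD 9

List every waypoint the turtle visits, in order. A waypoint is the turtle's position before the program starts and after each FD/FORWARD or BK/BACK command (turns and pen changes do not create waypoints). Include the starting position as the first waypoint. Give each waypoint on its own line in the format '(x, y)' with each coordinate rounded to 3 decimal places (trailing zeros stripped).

Answer: (-3, -7)
(-7.243, -2.757)
(5.485, -15.485)
(1.243, -11.243)
(13.971, -23.971)
(9.728, -19.728)
(22.456, -32.456)
(18.213, -28.213)
(30.941, -40.941)
(24.577, -34.577)

Derivation:
Executing turtle program step by step:
Start: pos=(-3,-7), heading=135, pen down
REPEAT 4 [
  -- iteration 1/4 --
  FD 6: (-3,-7) -> (-7.243,-2.757) [heading=135, draw]
  BK 18: (-7.243,-2.757) -> (5.485,-15.485) [heading=135, draw]
  -- iteration 2/4 --
  FD 6: (5.485,-15.485) -> (1.243,-11.243) [heading=135, draw]
  BK 18: (1.243,-11.243) -> (13.971,-23.971) [heading=135, draw]
  -- iteration 3/4 --
  FD 6: (13.971,-23.971) -> (9.728,-19.728) [heading=135, draw]
  BK 18: (9.728,-19.728) -> (22.456,-32.456) [heading=135, draw]
  -- iteration 4/4 --
  FD 6: (22.456,-32.456) -> (18.213,-28.213) [heading=135, draw]
  BK 18: (18.213,-28.213) -> (30.941,-40.941) [heading=135, draw]
]
FD 9: (30.941,-40.941) -> (24.577,-34.577) [heading=135, draw]
Final: pos=(24.577,-34.577), heading=135, 9 segment(s) drawn
Waypoints (10 total):
(-3, -7)
(-7.243, -2.757)
(5.485, -15.485)
(1.243, -11.243)
(13.971, -23.971)
(9.728, -19.728)
(22.456, -32.456)
(18.213, -28.213)
(30.941, -40.941)
(24.577, -34.577)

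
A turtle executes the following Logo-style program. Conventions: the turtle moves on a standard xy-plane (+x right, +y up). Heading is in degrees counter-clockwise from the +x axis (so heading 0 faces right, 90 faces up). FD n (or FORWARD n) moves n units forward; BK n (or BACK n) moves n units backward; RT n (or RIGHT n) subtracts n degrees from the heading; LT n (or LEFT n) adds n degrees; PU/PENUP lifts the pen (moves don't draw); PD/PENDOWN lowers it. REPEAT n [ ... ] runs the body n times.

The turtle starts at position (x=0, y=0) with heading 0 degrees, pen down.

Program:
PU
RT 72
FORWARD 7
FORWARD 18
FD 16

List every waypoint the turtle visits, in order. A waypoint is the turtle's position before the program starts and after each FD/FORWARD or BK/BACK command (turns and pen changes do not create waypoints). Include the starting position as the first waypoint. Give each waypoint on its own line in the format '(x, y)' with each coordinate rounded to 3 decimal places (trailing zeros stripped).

Answer: (0, 0)
(2.163, -6.657)
(7.725, -23.776)
(12.67, -38.993)

Derivation:
Executing turtle program step by step:
Start: pos=(0,0), heading=0, pen down
PU: pen up
RT 72: heading 0 -> 288
FD 7: (0,0) -> (2.163,-6.657) [heading=288, move]
FD 18: (2.163,-6.657) -> (7.725,-23.776) [heading=288, move]
FD 16: (7.725,-23.776) -> (12.67,-38.993) [heading=288, move]
Final: pos=(12.67,-38.993), heading=288, 0 segment(s) drawn
Waypoints (4 total):
(0, 0)
(2.163, -6.657)
(7.725, -23.776)
(12.67, -38.993)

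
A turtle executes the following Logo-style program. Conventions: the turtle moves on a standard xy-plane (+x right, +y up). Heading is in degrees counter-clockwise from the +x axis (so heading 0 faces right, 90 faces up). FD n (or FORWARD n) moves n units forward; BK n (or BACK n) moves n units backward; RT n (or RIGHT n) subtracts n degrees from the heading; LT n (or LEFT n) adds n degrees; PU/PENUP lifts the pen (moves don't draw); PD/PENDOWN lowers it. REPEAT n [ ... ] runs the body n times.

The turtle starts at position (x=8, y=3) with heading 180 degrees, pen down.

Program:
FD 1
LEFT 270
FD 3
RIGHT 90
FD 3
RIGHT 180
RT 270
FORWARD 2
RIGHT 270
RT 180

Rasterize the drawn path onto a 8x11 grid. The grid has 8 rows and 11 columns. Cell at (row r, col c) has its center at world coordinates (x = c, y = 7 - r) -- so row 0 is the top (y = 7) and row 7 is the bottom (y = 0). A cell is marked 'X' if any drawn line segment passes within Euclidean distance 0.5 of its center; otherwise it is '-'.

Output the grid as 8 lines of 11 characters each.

Answer: -----------
-------XXXX
-------X--X
-------X--X
-------XX--
-----------
-----------
-----------

Derivation:
Segment 0: (8,3) -> (7,3)
Segment 1: (7,3) -> (7,6)
Segment 2: (7,6) -> (10,6)
Segment 3: (10,6) -> (10,4)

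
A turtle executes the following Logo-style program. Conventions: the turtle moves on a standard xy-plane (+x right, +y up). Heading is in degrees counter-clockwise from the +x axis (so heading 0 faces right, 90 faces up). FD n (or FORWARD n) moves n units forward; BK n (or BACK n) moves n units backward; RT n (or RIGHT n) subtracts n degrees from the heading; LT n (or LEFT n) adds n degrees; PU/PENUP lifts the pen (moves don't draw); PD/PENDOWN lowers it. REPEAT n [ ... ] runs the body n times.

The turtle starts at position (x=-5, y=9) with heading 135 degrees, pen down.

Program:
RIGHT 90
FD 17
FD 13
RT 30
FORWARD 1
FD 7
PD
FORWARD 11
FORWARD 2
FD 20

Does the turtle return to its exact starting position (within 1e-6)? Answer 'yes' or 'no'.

Answer: no

Derivation:
Executing turtle program step by step:
Start: pos=(-5,9), heading=135, pen down
RT 90: heading 135 -> 45
FD 17: (-5,9) -> (7.021,21.021) [heading=45, draw]
FD 13: (7.021,21.021) -> (16.213,30.213) [heading=45, draw]
RT 30: heading 45 -> 15
FD 1: (16.213,30.213) -> (17.179,30.472) [heading=15, draw]
FD 7: (17.179,30.472) -> (23.941,32.284) [heading=15, draw]
PD: pen down
FD 11: (23.941,32.284) -> (34.566,35.131) [heading=15, draw]
FD 2: (34.566,35.131) -> (36.498,35.648) [heading=15, draw]
FD 20: (36.498,35.648) -> (55.816,40.825) [heading=15, draw]
Final: pos=(55.816,40.825), heading=15, 7 segment(s) drawn

Start position: (-5, 9)
Final position: (55.816, 40.825)
Distance = 68.64; >= 1e-6 -> NOT closed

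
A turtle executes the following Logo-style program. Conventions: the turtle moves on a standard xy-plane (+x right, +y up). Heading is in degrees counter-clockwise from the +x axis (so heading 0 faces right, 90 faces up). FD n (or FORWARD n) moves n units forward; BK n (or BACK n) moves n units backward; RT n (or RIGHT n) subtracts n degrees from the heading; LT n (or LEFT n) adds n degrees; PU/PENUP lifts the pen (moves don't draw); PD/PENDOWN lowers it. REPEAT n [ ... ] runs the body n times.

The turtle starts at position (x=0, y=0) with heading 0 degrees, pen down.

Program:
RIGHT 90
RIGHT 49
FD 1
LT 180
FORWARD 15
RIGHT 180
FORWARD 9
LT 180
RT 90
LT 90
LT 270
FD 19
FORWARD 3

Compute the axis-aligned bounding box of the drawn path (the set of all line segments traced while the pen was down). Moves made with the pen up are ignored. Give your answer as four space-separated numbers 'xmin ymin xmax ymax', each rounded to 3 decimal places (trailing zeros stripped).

Answer: -0.755 -13.323 18.207 9.185

Derivation:
Executing turtle program step by step:
Start: pos=(0,0), heading=0, pen down
RT 90: heading 0 -> 270
RT 49: heading 270 -> 221
FD 1: (0,0) -> (-0.755,-0.656) [heading=221, draw]
LT 180: heading 221 -> 41
FD 15: (-0.755,-0.656) -> (10.566,9.185) [heading=41, draw]
RT 180: heading 41 -> 221
FD 9: (10.566,9.185) -> (3.774,3.28) [heading=221, draw]
LT 180: heading 221 -> 41
RT 90: heading 41 -> 311
LT 90: heading 311 -> 41
LT 270: heading 41 -> 311
FD 19: (3.774,3.28) -> (16.239,-11.059) [heading=311, draw]
FD 3: (16.239,-11.059) -> (18.207,-13.323) [heading=311, draw]
Final: pos=(18.207,-13.323), heading=311, 5 segment(s) drawn

Segment endpoints: x in {-0.755, 0, 3.774, 10.566, 16.239, 18.207}, y in {-13.323, -11.059, -0.656, 0, 3.28, 9.185}
xmin=-0.755, ymin=-13.323, xmax=18.207, ymax=9.185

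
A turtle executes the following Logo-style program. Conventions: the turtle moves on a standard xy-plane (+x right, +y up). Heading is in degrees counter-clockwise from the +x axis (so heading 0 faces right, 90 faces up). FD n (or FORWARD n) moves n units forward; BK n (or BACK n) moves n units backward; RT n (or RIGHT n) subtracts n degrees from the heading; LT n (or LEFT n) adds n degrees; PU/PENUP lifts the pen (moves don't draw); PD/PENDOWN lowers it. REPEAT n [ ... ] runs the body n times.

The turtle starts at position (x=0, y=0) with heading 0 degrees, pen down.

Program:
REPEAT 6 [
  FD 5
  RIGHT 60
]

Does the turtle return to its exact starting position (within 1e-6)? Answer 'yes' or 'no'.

Executing turtle program step by step:
Start: pos=(0,0), heading=0, pen down
REPEAT 6 [
  -- iteration 1/6 --
  FD 5: (0,0) -> (5,0) [heading=0, draw]
  RT 60: heading 0 -> 300
  -- iteration 2/6 --
  FD 5: (5,0) -> (7.5,-4.33) [heading=300, draw]
  RT 60: heading 300 -> 240
  -- iteration 3/6 --
  FD 5: (7.5,-4.33) -> (5,-8.66) [heading=240, draw]
  RT 60: heading 240 -> 180
  -- iteration 4/6 --
  FD 5: (5,-8.66) -> (0,-8.66) [heading=180, draw]
  RT 60: heading 180 -> 120
  -- iteration 5/6 --
  FD 5: (0,-8.66) -> (-2.5,-4.33) [heading=120, draw]
  RT 60: heading 120 -> 60
  -- iteration 6/6 --
  FD 5: (-2.5,-4.33) -> (0,0) [heading=60, draw]
  RT 60: heading 60 -> 0
]
Final: pos=(0,0), heading=0, 6 segment(s) drawn

Start position: (0, 0)
Final position: (0, 0)
Distance = 0; < 1e-6 -> CLOSED

Answer: yes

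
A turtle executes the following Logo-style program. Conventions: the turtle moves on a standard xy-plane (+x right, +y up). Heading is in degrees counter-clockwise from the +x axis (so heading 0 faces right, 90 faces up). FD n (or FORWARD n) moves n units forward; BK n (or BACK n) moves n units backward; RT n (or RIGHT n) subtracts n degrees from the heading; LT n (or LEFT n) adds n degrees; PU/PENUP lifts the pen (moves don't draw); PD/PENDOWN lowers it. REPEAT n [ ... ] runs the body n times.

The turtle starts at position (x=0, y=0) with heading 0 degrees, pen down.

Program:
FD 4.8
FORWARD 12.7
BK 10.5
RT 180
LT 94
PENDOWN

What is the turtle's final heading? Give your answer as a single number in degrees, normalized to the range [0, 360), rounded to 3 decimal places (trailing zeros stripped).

Executing turtle program step by step:
Start: pos=(0,0), heading=0, pen down
FD 4.8: (0,0) -> (4.8,0) [heading=0, draw]
FD 12.7: (4.8,0) -> (17.5,0) [heading=0, draw]
BK 10.5: (17.5,0) -> (7,0) [heading=0, draw]
RT 180: heading 0 -> 180
LT 94: heading 180 -> 274
PD: pen down
Final: pos=(7,0), heading=274, 3 segment(s) drawn

Answer: 274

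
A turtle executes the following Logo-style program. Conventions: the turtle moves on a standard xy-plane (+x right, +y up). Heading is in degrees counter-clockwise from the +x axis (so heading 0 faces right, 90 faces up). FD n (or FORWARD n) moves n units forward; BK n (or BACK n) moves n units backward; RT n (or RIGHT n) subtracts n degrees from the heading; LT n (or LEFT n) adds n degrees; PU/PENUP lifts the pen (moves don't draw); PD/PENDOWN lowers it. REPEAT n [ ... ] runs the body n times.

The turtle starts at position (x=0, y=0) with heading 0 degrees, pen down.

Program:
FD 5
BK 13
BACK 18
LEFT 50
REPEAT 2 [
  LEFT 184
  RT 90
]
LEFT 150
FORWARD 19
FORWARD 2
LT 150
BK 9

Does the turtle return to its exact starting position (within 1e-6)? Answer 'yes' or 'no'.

Executing turtle program step by step:
Start: pos=(0,0), heading=0, pen down
FD 5: (0,0) -> (5,0) [heading=0, draw]
BK 13: (5,0) -> (-8,0) [heading=0, draw]
BK 18: (-8,0) -> (-26,0) [heading=0, draw]
LT 50: heading 0 -> 50
REPEAT 2 [
  -- iteration 1/2 --
  LT 184: heading 50 -> 234
  RT 90: heading 234 -> 144
  -- iteration 2/2 --
  LT 184: heading 144 -> 328
  RT 90: heading 328 -> 238
]
LT 150: heading 238 -> 28
FD 19: (-26,0) -> (-9.224,8.92) [heading=28, draw]
FD 2: (-9.224,8.92) -> (-7.458,9.859) [heading=28, draw]
LT 150: heading 28 -> 178
BK 9: (-7.458,9.859) -> (1.536,9.545) [heading=178, draw]
Final: pos=(1.536,9.545), heading=178, 6 segment(s) drawn

Start position: (0, 0)
Final position: (1.536, 9.545)
Distance = 9.668; >= 1e-6 -> NOT closed

Answer: no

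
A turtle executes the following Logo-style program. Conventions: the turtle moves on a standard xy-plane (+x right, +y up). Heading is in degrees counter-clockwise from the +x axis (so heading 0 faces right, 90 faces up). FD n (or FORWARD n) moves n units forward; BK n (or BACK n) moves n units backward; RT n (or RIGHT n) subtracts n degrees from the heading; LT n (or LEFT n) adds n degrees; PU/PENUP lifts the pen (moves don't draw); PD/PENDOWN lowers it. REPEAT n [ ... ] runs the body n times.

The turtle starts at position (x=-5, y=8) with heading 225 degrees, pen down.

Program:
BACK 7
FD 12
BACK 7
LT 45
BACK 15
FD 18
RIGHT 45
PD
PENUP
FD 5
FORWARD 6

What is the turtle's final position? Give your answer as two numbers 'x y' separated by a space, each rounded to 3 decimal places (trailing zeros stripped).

Answer: -11.364 -1.364

Derivation:
Executing turtle program step by step:
Start: pos=(-5,8), heading=225, pen down
BK 7: (-5,8) -> (-0.05,12.95) [heading=225, draw]
FD 12: (-0.05,12.95) -> (-8.536,4.464) [heading=225, draw]
BK 7: (-8.536,4.464) -> (-3.586,9.414) [heading=225, draw]
LT 45: heading 225 -> 270
BK 15: (-3.586,9.414) -> (-3.586,24.414) [heading=270, draw]
FD 18: (-3.586,24.414) -> (-3.586,6.414) [heading=270, draw]
RT 45: heading 270 -> 225
PD: pen down
PU: pen up
FD 5: (-3.586,6.414) -> (-7.121,2.879) [heading=225, move]
FD 6: (-7.121,2.879) -> (-11.364,-1.364) [heading=225, move]
Final: pos=(-11.364,-1.364), heading=225, 5 segment(s) drawn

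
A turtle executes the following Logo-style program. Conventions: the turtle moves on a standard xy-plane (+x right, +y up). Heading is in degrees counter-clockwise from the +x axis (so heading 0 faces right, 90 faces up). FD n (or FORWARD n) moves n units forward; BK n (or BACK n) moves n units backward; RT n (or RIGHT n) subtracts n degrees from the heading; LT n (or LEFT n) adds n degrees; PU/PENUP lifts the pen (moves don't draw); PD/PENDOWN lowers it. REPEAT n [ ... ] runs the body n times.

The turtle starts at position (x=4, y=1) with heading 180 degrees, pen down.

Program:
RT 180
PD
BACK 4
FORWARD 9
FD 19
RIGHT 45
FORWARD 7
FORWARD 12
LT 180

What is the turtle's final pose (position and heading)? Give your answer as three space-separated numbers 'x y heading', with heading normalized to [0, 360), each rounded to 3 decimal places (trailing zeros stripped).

Answer: 41.435 -12.435 135

Derivation:
Executing turtle program step by step:
Start: pos=(4,1), heading=180, pen down
RT 180: heading 180 -> 0
PD: pen down
BK 4: (4,1) -> (0,1) [heading=0, draw]
FD 9: (0,1) -> (9,1) [heading=0, draw]
FD 19: (9,1) -> (28,1) [heading=0, draw]
RT 45: heading 0 -> 315
FD 7: (28,1) -> (32.95,-3.95) [heading=315, draw]
FD 12: (32.95,-3.95) -> (41.435,-12.435) [heading=315, draw]
LT 180: heading 315 -> 135
Final: pos=(41.435,-12.435), heading=135, 5 segment(s) drawn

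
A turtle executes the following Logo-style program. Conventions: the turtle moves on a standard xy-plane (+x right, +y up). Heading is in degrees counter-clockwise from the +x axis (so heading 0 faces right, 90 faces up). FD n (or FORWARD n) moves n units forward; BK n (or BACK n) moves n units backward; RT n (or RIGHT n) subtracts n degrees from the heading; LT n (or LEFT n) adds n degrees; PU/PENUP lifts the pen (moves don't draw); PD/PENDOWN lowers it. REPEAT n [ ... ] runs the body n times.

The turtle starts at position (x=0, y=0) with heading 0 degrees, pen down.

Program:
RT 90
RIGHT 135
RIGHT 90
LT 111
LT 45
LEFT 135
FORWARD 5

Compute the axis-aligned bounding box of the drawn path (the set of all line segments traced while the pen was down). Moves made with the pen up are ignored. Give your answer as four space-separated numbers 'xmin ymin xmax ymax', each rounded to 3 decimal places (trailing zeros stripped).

Answer: 0 -2.034 4.568 0

Derivation:
Executing turtle program step by step:
Start: pos=(0,0), heading=0, pen down
RT 90: heading 0 -> 270
RT 135: heading 270 -> 135
RT 90: heading 135 -> 45
LT 111: heading 45 -> 156
LT 45: heading 156 -> 201
LT 135: heading 201 -> 336
FD 5: (0,0) -> (4.568,-2.034) [heading=336, draw]
Final: pos=(4.568,-2.034), heading=336, 1 segment(s) drawn

Segment endpoints: x in {0, 4.568}, y in {-2.034, 0}
xmin=0, ymin=-2.034, xmax=4.568, ymax=0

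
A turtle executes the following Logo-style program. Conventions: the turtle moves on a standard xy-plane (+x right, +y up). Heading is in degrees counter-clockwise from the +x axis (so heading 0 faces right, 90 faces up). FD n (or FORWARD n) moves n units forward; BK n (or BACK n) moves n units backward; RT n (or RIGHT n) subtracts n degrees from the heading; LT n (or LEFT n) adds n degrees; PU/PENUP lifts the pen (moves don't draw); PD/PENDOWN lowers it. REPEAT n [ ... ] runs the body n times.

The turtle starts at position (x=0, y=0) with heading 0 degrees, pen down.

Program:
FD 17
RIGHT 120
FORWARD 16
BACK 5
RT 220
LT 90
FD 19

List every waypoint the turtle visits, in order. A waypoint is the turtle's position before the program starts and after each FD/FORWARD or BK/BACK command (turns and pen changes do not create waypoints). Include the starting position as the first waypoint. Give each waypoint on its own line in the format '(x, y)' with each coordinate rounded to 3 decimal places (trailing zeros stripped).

Answer: (0, 0)
(17, 0)
(9, -13.856)
(11.5, -9.526)
(5.002, 8.328)

Derivation:
Executing turtle program step by step:
Start: pos=(0,0), heading=0, pen down
FD 17: (0,0) -> (17,0) [heading=0, draw]
RT 120: heading 0 -> 240
FD 16: (17,0) -> (9,-13.856) [heading=240, draw]
BK 5: (9,-13.856) -> (11.5,-9.526) [heading=240, draw]
RT 220: heading 240 -> 20
LT 90: heading 20 -> 110
FD 19: (11.5,-9.526) -> (5.002,8.328) [heading=110, draw]
Final: pos=(5.002,8.328), heading=110, 4 segment(s) drawn
Waypoints (5 total):
(0, 0)
(17, 0)
(9, -13.856)
(11.5, -9.526)
(5.002, 8.328)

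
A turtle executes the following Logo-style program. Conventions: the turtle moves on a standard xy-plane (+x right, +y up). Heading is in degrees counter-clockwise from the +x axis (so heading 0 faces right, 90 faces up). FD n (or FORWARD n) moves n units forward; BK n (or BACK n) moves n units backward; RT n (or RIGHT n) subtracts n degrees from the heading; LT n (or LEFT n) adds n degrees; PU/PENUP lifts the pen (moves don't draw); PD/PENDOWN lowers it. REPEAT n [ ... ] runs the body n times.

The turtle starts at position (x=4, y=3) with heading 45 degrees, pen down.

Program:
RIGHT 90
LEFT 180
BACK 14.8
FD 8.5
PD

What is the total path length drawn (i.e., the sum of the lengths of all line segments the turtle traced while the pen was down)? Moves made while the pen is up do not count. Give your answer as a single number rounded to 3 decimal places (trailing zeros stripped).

Executing turtle program step by step:
Start: pos=(4,3), heading=45, pen down
RT 90: heading 45 -> 315
LT 180: heading 315 -> 135
BK 14.8: (4,3) -> (14.465,-7.465) [heading=135, draw]
FD 8.5: (14.465,-7.465) -> (8.455,-1.455) [heading=135, draw]
PD: pen down
Final: pos=(8.455,-1.455), heading=135, 2 segment(s) drawn

Segment lengths:
  seg 1: (4,3) -> (14.465,-7.465), length = 14.8
  seg 2: (14.465,-7.465) -> (8.455,-1.455), length = 8.5
Total = 23.3

Answer: 23.3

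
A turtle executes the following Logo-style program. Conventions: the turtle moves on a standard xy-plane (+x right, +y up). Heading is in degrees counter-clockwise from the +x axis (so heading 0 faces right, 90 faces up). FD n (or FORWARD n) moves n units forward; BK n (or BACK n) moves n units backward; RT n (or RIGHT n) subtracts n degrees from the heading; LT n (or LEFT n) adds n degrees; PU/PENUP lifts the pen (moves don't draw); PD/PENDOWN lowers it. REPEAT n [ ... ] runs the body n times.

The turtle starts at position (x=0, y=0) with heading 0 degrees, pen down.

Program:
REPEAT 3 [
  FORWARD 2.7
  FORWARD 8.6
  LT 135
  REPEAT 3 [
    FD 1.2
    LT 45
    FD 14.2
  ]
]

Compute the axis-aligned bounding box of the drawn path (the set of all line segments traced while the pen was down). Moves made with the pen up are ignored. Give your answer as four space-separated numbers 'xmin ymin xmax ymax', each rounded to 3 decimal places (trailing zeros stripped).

Answer: -51.379 -35.541 11.3 15.838

Derivation:
Executing turtle program step by step:
Start: pos=(0,0), heading=0, pen down
REPEAT 3 [
  -- iteration 1/3 --
  FD 2.7: (0,0) -> (2.7,0) [heading=0, draw]
  FD 8.6: (2.7,0) -> (11.3,0) [heading=0, draw]
  LT 135: heading 0 -> 135
  REPEAT 3 [
    -- iteration 1/3 --
    FD 1.2: (11.3,0) -> (10.451,0.849) [heading=135, draw]
    LT 45: heading 135 -> 180
    FD 14.2: (10.451,0.849) -> (-3.749,0.849) [heading=180, draw]
    -- iteration 2/3 --
    FD 1.2: (-3.749,0.849) -> (-4.949,0.849) [heading=180, draw]
    LT 45: heading 180 -> 225
    FD 14.2: (-4.949,0.849) -> (-14.989,-9.192) [heading=225, draw]
    -- iteration 3/3 --
    FD 1.2: (-14.989,-9.192) -> (-15.838,-10.041) [heading=225, draw]
    LT 45: heading 225 -> 270
    FD 14.2: (-15.838,-10.041) -> (-15.838,-24.241) [heading=270, draw]
  ]
  -- iteration 2/3 --
  FD 2.7: (-15.838,-24.241) -> (-15.838,-26.941) [heading=270, draw]
  FD 8.6: (-15.838,-26.941) -> (-15.838,-35.541) [heading=270, draw]
  LT 135: heading 270 -> 45
  REPEAT 3 [
    -- iteration 1/3 --
    FD 1.2: (-15.838,-35.541) -> (-14.989,-34.692) [heading=45, draw]
    LT 45: heading 45 -> 90
    FD 14.2: (-14.989,-34.692) -> (-14.989,-20.492) [heading=90, draw]
    -- iteration 2/3 --
    FD 1.2: (-14.989,-20.492) -> (-14.989,-19.292) [heading=90, draw]
    LT 45: heading 90 -> 135
    FD 14.2: (-14.989,-19.292) -> (-25.03,-9.251) [heading=135, draw]
    -- iteration 3/3 --
    FD 1.2: (-25.03,-9.251) -> (-25.879,-8.403) [heading=135, draw]
    LT 45: heading 135 -> 180
    FD 14.2: (-25.879,-8.403) -> (-40.079,-8.403) [heading=180, draw]
  ]
  -- iteration 3/3 --
  FD 2.7: (-40.079,-8.403) -> (-42.779,-8.403) [heading=180, draw]
  FD 8.6: (-42.779,-8.403) -> (-51.379,-8.403) [heading=180, draw]
  LT 135: heading 180 -> 315
  REPEAT 3 [
    -- iteration 1/3 --
    FD 1.2: (-51.379,-8.403) -> (-50.53,-9.251) [heading=315, draw]
    LT 45: heading 315 -> 0
    FD 14.2: (-50.53,-9.251) -> (-36.33,-9.251) [heading=0, draw]
    -- iteration 2/3 --
    FD 1.2: (-36.33,-9.251) -> (-35.13,-9.251) [heading=0, draw]
    LT 45: heading 0 -> 45
    FD 14.2: (-35.13,-9.251) -> (-25.089,0.789) [heading=45, draw]
    -- iteration 3/3 --
    FD 1.2: (-25.089,0.789) -> (-24.241,1.638) [heading=45, draw]
    LT 45: heading 45 -> 90
    FD 14.2: (-24.241,1.638) -> (-24.241,15.838) [heading=90, draw]
  ]
]
Final: pos=(-24.241,15.838), heading=90, 24 segment(s) drawn

Segment endpoints: x in {-51.379, -50.53, -42.779, -40.079, -36.33, -35.13, -25.879, -25.089, -25.03, -24.241, -24.241, -15.838, -15.838, -15.838, -14.989, -14.989, -4.949, -3.749, 0, 2.7, 10.451, 11.3}, y in {-35.541, -34.692, -26.941, -24.241, -20.492, -19.292, -10.041, -9.251, -9.251, -9.251, -9.192, -8.403, -8.403, -8.403, -8.403, 0, 0.789, 0.849, 0.849, 0.849, 1.638, 15.838}
xmin=-51.379, ymin=-35.541, xmax=11.3, ymax=15.838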